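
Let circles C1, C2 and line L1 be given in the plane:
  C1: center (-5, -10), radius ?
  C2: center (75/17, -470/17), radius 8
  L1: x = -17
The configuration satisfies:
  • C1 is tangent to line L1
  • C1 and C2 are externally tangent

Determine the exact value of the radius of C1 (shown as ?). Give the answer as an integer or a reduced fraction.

12

1. [C1‖L1]  r_C1² − 144 = 0  ⇒  r_C1 = 12 (r>0 drops 1)
2. [ext C1·C2]  r_C1² + 16r_C1 − 336 = 0  ⇒  r_C1 = 12 (r>0 drops 1)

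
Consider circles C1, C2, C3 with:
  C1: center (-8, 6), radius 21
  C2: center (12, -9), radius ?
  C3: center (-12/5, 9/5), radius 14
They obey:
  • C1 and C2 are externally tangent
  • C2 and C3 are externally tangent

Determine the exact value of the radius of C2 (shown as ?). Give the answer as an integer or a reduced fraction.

1. [ext C1·C2]  r_C2² + 42r_C2 − 184 = 0  ⇒  r_C2 = 4 (r>0 drops 1)
2. [ext C2·C3]  r_C2² + 28r_C2 − 128 = 0  ⇒  r_C2 = 4 (r>0 drops 1)

4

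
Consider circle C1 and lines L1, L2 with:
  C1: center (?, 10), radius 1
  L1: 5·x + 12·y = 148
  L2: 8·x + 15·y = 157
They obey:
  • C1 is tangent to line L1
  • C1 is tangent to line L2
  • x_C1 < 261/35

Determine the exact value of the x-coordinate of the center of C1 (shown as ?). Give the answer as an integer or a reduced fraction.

1. [C1‖L1]  x_C1² − (56/5)x_C1 + 123/5 = 0  ⇒  x_C1 = 3 or 41/5
2. [C1‖L2]  x_C1² − (7/4)x_C1 − 15/4 = 0  ⇒  x_C1 = -5/4 or 3

3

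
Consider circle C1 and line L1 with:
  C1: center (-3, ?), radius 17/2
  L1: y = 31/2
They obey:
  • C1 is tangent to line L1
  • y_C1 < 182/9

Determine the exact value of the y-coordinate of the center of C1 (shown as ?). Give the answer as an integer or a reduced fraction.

7

1. [C1‖L1]  y_C1² − 31y_C1 + 168 = 0  ⇒  y_C1 = 7 or 24
2. given y_C1 < 182/9: keep 7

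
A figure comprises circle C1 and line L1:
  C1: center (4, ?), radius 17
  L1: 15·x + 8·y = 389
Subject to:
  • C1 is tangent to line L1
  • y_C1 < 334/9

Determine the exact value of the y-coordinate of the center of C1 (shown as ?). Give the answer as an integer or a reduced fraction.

5

1. [C1‖L1]  y_C1² − (329/4)y_C1 + 1545/4 = 0  ⇒  y_C1 = 5 or 309/4
2. given y_C1 < 334/9: keep 5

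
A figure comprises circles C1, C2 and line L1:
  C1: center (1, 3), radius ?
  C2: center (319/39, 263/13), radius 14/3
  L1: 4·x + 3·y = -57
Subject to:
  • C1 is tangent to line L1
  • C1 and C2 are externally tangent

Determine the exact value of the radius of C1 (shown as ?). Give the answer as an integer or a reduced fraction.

1. [C1‖L1]  r_C1² − 196 = 0  ⇒  r_C1 = 14 (r>0 drops 1)
2. [ext C1·C2]  r_C1² + (28/3)r_C1 − 980/3 = 0  ⇒  r_C1 = 14 (r>0 drops 1)

14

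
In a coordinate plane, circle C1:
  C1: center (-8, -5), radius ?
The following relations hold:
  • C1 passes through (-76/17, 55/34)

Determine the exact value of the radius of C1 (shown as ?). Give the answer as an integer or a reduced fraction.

1. [C1∋P]  r_C1² − 225/4 = 0  ⇒  r_C1 = 15/2 (r>0 drops 1)

15/2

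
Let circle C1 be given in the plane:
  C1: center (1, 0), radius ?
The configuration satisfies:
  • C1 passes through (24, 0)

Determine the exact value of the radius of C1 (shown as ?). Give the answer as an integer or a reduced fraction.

1. [C1∋P]  r_C1² − 529 = 0  ⇒  r_C1 = 23 (r>0 drops 1)

23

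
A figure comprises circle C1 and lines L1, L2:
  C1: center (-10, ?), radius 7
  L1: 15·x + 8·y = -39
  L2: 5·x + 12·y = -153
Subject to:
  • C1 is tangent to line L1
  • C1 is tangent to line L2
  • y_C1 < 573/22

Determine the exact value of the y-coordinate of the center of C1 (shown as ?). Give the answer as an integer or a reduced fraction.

-1

1. [C1‖L1]  y_C1² − (111/4)y_C1 − 115/4 = 0  ⇒  y_C1 = -1 or 115/4
2. [C1‖L2]  y_C1² + (103/6)y_C1 + 97/6 = 0  ⇒  y_C1 = -97/6 or -1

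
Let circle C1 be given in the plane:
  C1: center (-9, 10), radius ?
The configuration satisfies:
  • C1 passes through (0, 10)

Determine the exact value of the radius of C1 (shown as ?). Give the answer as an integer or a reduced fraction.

9

1. [C1∋P]  r_C1² − 81 = 0  ⇒  r_C1 = 9 (r>0 drops 1)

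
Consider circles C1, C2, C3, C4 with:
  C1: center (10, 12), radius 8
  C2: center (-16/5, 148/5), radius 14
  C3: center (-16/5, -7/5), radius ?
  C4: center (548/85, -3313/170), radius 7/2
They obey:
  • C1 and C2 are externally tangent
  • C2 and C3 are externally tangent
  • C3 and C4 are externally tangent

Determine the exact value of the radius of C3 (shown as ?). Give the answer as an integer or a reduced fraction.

1. [ext C2·C3]  r_C3² + 28r_C3 − 765 = 0  ⇒  r_C3 = 17 (r>0 drops 1)
2. [ext C3·C4]  r_C3² + 7r_C3 − 408 = 0  ⇒  r_C3 = 17 (r>0 drops 1)

17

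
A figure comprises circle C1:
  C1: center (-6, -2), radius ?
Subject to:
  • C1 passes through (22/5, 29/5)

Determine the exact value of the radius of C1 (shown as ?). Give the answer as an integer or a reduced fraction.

1. [C1∋P]  r_C1² − 169 = 0  ⇒  r_C1 = 13 (r>0 drops 1)

13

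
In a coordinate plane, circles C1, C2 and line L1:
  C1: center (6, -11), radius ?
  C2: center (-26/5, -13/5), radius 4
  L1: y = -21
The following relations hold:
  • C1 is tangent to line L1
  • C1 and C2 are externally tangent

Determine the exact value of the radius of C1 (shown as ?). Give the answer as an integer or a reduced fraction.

10

1. [C1‖L1]  r_C1² − 100 = 0  ⇒  r_C1 = 10 (r>0 drops 1)
2. [ext C1·C2]  r_C1² + 8r_C1 − 180 = 0  ⇒  r_C1 = 10 (r>0 drops 1)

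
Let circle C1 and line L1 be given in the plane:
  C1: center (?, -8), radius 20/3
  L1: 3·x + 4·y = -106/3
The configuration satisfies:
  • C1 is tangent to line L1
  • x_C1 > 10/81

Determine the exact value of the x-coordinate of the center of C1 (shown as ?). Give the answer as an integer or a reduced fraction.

10

1. [C1‖L1]  x_C1² + (20/9)x_C1 − 1100/9 = 0  ⇒  x_C1 = -110/9 or 10
2. given x_C1 > 10/81: keep 10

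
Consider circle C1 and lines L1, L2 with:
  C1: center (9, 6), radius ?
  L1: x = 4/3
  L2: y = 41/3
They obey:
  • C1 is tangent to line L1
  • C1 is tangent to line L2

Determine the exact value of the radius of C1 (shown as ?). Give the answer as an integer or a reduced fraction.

23/3

1. [C1‖L1]  r_C1² − 529/9 = 0  ⇒  r_C1 = 23/3 (r>0 drops 1)
2. [C1‖L2]  r_C1² − 529/9 = 0  ⇒  r_C1 = 23/3 (r>0 drops 1)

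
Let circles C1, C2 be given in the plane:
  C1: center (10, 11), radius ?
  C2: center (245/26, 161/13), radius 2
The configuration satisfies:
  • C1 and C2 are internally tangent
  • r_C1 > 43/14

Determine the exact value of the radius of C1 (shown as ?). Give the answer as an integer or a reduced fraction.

7/2

1. [int C1,C2]  r_C1² − 4r_C1 + 7/4 = 0  ⇒  r_C1 = 1/2 or 7/2
2. given r_C1 > 43/14: keep 7/2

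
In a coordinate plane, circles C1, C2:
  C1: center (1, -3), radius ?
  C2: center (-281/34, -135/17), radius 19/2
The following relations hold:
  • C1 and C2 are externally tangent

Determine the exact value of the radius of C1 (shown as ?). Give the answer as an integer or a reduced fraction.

1

1. [ext C1·C2]  r_C1² + 19r_C1 − 20 = 0  ⇒  r_C1 = 1 (r>0 drops 1)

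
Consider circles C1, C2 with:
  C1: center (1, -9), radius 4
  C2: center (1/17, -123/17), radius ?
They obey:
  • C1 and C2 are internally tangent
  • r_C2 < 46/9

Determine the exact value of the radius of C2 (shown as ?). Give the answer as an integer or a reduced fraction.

2

1. [int C1,C2]  r_C2² − 8r_C2 + 12 = 0  ⇒  r_C2 = 2 or 6
2. given r_C2 < 46/9: keep 2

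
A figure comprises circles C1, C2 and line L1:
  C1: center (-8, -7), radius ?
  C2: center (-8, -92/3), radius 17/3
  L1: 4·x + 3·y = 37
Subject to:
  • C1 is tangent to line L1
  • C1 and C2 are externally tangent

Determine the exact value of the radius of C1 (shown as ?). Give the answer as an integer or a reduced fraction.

1. [C1‖L1]  r_C1² − 324 = 0  ⇒  r_C1 = 18 (r>0 drops 1)
2. [ext C1·C2]  r_C1² + (34/3)r_C1 − 528 = 0  ⇒  r_C1 = 18 (r>0 drops 1)

18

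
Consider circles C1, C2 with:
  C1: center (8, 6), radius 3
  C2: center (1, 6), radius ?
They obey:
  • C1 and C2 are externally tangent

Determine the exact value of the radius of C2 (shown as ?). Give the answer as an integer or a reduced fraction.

4

1. [ext C1·C2]  r_C2² + 6r_C2 − 40 = 0  ⇒  r_C2 = 4 (r>0 drops 1)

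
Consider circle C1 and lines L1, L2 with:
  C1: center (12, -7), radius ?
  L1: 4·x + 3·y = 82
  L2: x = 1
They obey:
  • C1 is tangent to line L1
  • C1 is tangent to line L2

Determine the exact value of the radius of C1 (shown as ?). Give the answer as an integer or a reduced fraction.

11

1. [C1‖L1]  r_C1² − 121 = 0  ⇒  r_C1 = 11 (r>0 drops 1)
2. [C1‖L2]  r_C1² − 121 = 0  ⇒  r_C1 = 11 (r>0 drops 1)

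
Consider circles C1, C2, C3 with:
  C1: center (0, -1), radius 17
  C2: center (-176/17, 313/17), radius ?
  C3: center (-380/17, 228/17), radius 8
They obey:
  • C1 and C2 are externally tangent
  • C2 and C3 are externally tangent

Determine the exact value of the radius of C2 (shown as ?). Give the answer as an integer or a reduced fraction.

1. [ext C1·C2]  r_C2² + 34r_C2 − 195 = 0  ⇒  r_C2 = 5 (r>0 drops 1)
2. [ext C2·C3]  r_C2² + 16r_C2 − 105 = 0  ⇒  r_C2 = 5 (r>0 drops 1)

5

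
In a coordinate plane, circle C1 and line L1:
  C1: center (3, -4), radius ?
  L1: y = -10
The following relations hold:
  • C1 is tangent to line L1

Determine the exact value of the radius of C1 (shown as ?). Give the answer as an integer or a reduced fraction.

6

1. [C1‖L1]  r_C1² − 36 = 0  ⇒  r_C1 = 6 (r>0 drops 1)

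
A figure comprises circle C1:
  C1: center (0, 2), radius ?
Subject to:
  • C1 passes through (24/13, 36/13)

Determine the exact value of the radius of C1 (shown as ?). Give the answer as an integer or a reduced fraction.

1. [C1∋P]  r_C1² − 4 = 0  ⇒  r_C1 = 2 (r>0 drops 1)

2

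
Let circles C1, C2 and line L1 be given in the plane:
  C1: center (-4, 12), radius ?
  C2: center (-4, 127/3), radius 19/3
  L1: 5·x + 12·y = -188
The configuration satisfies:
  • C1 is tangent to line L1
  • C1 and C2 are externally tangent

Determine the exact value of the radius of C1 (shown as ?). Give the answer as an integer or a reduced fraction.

1. [C1‖L1]  r_C1² − 576 = 0  ⇒  r_C1 = 24 (r>0 drops 1)
2. [ext C1·C2]  r_C1² + (38/3)r_C1 − 880 = 0  ⇒  r_C1 = 24 (r>0 drops 1)

24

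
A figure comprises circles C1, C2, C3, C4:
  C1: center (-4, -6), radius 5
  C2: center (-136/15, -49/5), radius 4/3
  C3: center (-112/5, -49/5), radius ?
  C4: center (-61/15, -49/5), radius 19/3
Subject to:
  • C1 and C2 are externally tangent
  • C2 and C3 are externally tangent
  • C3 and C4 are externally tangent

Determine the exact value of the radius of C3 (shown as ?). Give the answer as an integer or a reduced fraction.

12

1. [ext C2·C3]  r_C3² + (8/3)r_C3 − 176 = 0  ⇒  r_C3 = 12 (r>0 drops 1)
2. [ext C3·C4]  r_C3² + (38/3)r_C3 − 296 = 0  ⇒  r_C3 = 12 (r>0 drops 1)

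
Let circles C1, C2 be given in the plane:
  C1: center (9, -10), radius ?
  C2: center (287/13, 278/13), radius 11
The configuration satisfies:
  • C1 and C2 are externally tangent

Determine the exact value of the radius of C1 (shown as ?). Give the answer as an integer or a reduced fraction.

23

1. [ext C1·C2]  r_C1² + 22r_C1 − 1035 = 0  ⇒  r_C1 = 23 (r>0 drops 1)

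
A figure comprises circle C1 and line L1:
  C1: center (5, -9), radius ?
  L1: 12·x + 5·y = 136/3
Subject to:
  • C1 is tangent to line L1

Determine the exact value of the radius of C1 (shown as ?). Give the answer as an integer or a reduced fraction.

7/3

1. [C1‖L1]  r_C1² − 49/9 = 0  ⇒  r_C1 = 7/3 (r>0 drops 1)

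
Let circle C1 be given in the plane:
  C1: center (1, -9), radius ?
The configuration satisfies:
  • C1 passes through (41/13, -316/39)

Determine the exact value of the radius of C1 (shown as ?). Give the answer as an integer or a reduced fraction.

7/3

1. [C1∋P]  r_C1² − 49/9 = 0  ⇒  r_C1 = 7/3 (r>0 drops 1)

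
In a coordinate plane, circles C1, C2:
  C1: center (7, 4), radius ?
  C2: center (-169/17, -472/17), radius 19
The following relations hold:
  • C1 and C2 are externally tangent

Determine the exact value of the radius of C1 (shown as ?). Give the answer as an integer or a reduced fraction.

17

1. [ext C1·C2]  r_C1² + 38r_C1 − 935 = 0  ⇒  r_C1 = 17 (r>0 drops 1)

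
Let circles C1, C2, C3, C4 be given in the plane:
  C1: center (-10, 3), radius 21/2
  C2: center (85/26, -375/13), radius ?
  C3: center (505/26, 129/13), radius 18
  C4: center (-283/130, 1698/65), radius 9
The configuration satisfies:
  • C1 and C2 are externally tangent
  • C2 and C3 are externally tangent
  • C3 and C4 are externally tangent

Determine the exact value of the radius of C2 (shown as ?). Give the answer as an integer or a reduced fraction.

24

1. [ext C1·C2]  r_C2² + 21r_C2 − 1080 = 0  ⇒  r_C2 = 24 (r>0 drops 1)
2. [ext C2·C3]  r_C2² + 36r_C2 − 1440 = 0  ⇒  r_C2 = 24 (r>0 drops 1)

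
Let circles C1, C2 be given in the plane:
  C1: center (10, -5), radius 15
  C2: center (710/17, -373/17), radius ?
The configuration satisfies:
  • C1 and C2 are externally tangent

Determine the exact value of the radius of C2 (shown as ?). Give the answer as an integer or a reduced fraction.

21

1. [ext C1·C2]  r_C2² + 30r_C2 − 1071 = 0  ⇒  r_C2 = 21 (r>0 drops 1)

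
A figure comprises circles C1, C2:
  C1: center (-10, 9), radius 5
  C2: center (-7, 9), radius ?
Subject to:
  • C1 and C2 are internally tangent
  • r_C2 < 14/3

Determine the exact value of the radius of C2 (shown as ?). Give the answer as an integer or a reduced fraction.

2

1. [int C1,C2]  r_C2² − 10r_C2 + 16 = 0  ⇒  r_C2 = 2 or 8
2. given r_C2 < 14/3: keep 2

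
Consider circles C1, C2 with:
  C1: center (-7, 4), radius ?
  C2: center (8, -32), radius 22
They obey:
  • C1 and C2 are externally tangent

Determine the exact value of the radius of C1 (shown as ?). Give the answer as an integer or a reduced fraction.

17

1. [ext C1·C2]  r_C1² + 44r_C1 − 1037 = 0  ⇒  r_C1 = 17 (r>0 drops 1)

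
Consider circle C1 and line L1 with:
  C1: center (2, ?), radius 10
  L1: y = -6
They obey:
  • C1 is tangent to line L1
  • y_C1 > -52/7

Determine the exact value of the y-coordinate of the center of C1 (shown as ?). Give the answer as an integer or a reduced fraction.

4

1. [C1‖L1]  y_C1² + 12y_C1 − 64 = 0  ⇒  y_C1 = -16 or 4
2. given y_C1 > -52/7: keep 4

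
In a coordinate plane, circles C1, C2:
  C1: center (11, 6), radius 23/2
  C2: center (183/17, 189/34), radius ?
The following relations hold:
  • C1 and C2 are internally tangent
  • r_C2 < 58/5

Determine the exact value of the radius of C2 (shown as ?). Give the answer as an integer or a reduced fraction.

11

1. [int C1,C2]  r_C2² − 23r_C2 + 132 = 0  ⇒  r_C2 = 11 or 12
2. given r_C2 < 58/5: keep 11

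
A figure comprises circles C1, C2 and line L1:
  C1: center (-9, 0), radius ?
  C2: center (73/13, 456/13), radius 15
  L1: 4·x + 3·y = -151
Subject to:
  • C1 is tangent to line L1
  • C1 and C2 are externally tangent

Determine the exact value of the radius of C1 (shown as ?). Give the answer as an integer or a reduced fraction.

1. [C1‖L1]  r_C1² − 529 = 0  ⇒  r_C1 = 23 (r>0 drops 1)
2. [ext C1·C2]  r_C1² + 30r_C1 − 1219 = 0  ⇒  r_C1 = 23 (r>0 drops 1)

23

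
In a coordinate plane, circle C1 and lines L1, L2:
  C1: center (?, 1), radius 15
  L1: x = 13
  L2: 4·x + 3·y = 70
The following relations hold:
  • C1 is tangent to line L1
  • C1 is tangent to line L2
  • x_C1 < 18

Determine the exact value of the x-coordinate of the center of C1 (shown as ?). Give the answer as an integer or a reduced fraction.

-2

1. [C1‖L1]  x_C1² − 26x_C1 − 56 = 0  ⇒  x_C1 = -2 or 28
2. [C1‖L2]  x_C1² − (67/2)x_C1 − 71 = 0  ⇒  x_C1 = -2 or 71/2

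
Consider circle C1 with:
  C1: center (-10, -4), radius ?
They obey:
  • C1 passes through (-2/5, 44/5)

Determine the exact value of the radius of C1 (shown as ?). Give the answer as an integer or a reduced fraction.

16

1. [C1∋P]  r_C1² − 256 = 0  ⇒  r_C1 = 16 (r>0 drops 1)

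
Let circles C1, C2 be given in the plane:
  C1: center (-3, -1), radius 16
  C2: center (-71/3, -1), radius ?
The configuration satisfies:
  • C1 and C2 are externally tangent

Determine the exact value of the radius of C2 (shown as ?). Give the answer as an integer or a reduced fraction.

14/3

1. [ext C1·C2]  r_C2² + 32r_C2 − 1540/9 = 0  ⇒  r_C2 = 14/3 (r>0 drops 1)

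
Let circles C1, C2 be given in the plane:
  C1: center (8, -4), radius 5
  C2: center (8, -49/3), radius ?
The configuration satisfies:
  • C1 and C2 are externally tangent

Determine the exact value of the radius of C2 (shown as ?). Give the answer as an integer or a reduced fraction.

1. [ext C1·C2]  r_C2² + 10r_C2 − 1144/9 = 0  ⇒  r_C2 = 22/3 (r>0 drops 1)

22/3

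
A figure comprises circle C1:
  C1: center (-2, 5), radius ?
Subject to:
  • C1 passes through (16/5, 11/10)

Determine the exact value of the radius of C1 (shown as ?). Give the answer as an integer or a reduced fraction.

1. [C1∋P]  r_C1² − 169/4 = 0  ⇒  r_C1 = 13/2 (r>0 drops 1)

13/2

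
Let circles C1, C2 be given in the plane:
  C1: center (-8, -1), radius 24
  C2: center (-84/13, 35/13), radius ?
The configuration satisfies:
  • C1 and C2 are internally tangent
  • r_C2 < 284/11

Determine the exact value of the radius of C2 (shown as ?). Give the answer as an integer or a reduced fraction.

1. [int C1,C2]  r_C2² − 48r_C2 + 560 = 0  ⇒  r_C2 = 20 or 28
2. given r_C2 < 284/11: keep 20

20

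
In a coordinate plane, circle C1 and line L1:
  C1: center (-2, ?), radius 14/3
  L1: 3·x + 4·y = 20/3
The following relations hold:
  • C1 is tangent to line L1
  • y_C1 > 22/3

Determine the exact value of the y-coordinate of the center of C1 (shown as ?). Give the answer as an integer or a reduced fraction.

9

1. [C1‖L1]  y_C1² − (19/3)y_C1 − 24 = 0  ⇒  y_C1 = -8/3 or 9
2. given y_C1 > 22/3: keep 9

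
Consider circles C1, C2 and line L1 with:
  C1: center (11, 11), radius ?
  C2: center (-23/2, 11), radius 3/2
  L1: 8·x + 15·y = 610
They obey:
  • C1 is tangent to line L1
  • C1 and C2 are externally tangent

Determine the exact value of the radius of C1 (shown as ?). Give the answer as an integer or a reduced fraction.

21

1. [C1‖L1]  r_C1² − 441 = 0  ⇒  r_C1 = 21 (r>0 drops 1)
2. [ext C1·C2]  r_C1² + 3r_C1 − 504 = 0  ⇒  r_C1 = 21 (r>0 drops 1)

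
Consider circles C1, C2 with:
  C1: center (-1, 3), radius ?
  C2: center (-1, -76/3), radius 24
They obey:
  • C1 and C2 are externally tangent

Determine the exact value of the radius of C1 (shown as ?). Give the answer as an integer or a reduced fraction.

1. [ext C1·C2]  r_C1² + 48r_C1 − 2041/9 = 0  ⇒  r_C1 = 13/3 (r>0 drops 1)

13/3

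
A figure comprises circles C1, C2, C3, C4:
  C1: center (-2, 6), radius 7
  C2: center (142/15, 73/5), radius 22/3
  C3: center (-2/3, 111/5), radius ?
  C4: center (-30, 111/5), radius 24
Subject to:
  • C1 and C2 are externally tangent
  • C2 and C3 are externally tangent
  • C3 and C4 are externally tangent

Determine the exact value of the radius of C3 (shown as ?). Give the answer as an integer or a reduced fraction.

1. [ext C2·C3]  r_C3² + (44/3)r_C3 − 320/3 = 0  ⇒  r_C3 = 16/3 (r>0 drops 1)
2. [ext C3·C4]  r_C3² + 48r_C3 − 2560/9 = 0  ⇒  r_C3 = 16/3 (r>0 drops 1)

16/3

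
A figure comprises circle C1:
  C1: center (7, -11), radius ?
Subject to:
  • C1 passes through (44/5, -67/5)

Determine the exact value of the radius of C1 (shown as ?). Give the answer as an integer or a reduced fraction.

3

1. [C1∋P]  r_C1² − 9 = 0  ⇒  r_C1 = 3 (r>0 drops 1)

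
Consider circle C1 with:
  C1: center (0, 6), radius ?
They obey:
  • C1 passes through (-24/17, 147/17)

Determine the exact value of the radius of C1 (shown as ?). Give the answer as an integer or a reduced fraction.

3

1. [C1∋P]  r_C1² − 9 = 0  ⇒  r_C1 = 3 (r>0 drops 1)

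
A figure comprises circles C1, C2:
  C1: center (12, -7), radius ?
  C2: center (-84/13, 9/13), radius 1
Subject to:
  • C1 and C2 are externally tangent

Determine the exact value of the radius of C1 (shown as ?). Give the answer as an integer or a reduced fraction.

19

1. [ext C1·C2]  r_C1² + 2r_C1 − 399 = 0  ⇒  r_C1 = 19 (r>0 drops 1)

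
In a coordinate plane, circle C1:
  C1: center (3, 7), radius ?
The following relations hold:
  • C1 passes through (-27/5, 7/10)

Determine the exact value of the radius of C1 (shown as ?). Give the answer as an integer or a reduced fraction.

21/2

1. [C1∋P]  r_C1² − 441/4 = 0  ⇒  r_C1 = 21/2 (r>0 drops 1)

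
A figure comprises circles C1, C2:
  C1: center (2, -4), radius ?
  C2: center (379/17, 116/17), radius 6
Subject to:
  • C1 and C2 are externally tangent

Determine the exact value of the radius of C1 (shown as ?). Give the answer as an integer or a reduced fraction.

17

1. [ext C1·C2]  r_C1² + 12r_C1 − 493 = 0  ⇒  r_C1 = 17 (r>0 drops 1)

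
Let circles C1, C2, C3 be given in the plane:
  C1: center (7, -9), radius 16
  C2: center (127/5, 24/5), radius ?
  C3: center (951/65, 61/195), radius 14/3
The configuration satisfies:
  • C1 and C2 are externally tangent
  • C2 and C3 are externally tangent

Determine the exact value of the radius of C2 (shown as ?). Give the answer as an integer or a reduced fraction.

7

1. [ext C1·C2]  r_C2² + 32r_C2 − 273 = 0  ⇒  r_C2 = 7 (r>0 drops 1)
2. [ext C2·C3]  r_C2² + (28/3)r_C2 − 343/3 = 0  ⇒  r_C2 = 7 (r>0 drops 1)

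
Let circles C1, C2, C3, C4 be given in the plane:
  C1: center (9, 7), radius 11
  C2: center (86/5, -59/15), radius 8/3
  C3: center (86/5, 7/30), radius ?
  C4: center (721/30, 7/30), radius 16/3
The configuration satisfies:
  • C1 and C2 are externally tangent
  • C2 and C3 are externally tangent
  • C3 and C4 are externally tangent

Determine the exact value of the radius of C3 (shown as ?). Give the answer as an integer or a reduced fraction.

1. [ext C2·C3]  r_C3² + (16/3)r_C3 − 41/4 = 0  ⇒  r_C3 = 3/2 (r>0 drops 1)
2. [ext C3·C4]  r_C3² + (32/3)r_C3 − 73/4 = 0  ⇒  r_C3 = 3/2 (r>0 drops 1)

3/2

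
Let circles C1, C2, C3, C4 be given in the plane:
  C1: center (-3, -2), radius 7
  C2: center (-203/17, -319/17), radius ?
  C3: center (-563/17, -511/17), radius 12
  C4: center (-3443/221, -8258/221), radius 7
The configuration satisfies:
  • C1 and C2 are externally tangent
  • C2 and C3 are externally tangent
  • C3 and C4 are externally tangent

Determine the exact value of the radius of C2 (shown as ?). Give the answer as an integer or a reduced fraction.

1. [ext C1·C2]  r_C2² + 14r_C2 − 312 = 0  ⇒  r_C2 = 12 (r>0 drops 1)
2. [ext C2·C3]  r_C2² + 24r_C2 − 432 = 0  ⇒  r_C2 = 12 (r>0 drops 1)

12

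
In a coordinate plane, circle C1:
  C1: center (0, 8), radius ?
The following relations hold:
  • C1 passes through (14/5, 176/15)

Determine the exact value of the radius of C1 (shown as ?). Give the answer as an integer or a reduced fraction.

14/3

1. [C1∋P]  r_C1² − 196/9 = 0  ⇒  r_C1 = 14/3 (r>0 drops 1)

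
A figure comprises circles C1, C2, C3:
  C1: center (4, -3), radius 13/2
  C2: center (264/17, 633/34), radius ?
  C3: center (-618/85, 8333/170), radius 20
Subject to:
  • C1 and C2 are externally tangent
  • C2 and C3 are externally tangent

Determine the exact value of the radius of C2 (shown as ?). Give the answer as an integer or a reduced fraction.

18

1. [ext C1·C2]  r_C2² + 13r_C2 − 558 = 0  ⇒  r_C2 = 18 (r>0 drops 1)
2. [ext C2·C3]  r_C2² + 40r_C2 − 1044 = 0  ⇒  r_C2 = 18 (r>0 drops 1)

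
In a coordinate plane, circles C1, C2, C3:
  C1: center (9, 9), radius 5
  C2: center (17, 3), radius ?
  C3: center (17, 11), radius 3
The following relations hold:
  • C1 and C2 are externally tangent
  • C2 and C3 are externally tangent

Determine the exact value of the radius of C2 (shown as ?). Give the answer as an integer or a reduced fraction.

5

1. [ext C1·C2]  r_C2² + 10r_C2 − 75 = 0  ⇒  r_C2 = 5 (r>0 drops 1)
2. [ext C2·C3]  r_C2² + 6r_C2 − 55 = 0  ⇒  r_C2 = 5 (r>0 drops 1)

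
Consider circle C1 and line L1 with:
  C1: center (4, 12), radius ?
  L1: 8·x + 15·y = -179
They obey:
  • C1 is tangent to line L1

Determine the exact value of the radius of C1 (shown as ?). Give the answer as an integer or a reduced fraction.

1. [C1‖L1]  r_C1² − 529 = 0  ⇒  r_C1 = 23 (r>0 drops 1)

23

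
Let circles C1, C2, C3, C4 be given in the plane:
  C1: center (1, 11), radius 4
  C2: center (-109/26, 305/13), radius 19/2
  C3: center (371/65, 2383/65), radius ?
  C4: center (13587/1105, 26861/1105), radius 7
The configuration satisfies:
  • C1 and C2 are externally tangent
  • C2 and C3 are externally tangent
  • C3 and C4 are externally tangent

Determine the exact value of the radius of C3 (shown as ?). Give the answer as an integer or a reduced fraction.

7

1. [ext C2·C3]  r_C3² + 19r_C3 − 182 = 0  ⇒  r_C3 = 7 (r>0 drops 1)
2. [ext C3·C4]  r_C3² + 14r_C3 − 147 = 0  ⇒  r_C3 = 7 (r>0 drops 1)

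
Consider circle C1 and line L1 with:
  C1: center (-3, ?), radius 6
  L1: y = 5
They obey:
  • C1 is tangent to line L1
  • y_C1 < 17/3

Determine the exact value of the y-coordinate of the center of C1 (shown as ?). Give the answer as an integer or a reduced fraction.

1. [C1‖L1]  y_C1² − 10y_C1 − 11 = 0  ⇒  y_C1 = -1 or 11
2. given y_C1 < 17/3: keep -1

-1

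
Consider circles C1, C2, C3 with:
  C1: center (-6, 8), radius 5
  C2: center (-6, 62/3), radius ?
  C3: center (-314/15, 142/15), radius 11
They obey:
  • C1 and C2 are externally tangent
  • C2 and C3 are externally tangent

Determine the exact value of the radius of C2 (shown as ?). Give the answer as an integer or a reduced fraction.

1. [ext C1·C2]  r_C2² + 10r_C2 − 1219/9 = 0  ⇒  r_C2 = 23/3 (r>0 drops 1)
2. [ext C2·C3]  r_C2² + 22r_C2 − 2047/9 = 0  ⇒  r_C2 = 23/3 (r>0 drops 1)

23/3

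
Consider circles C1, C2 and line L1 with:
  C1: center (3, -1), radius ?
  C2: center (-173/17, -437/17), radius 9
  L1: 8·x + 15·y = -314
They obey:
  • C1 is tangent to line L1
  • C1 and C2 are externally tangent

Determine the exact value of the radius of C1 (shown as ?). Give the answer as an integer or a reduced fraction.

19

1. [C1‖L1]  r_C1² − 361 = 0  ⇒  r_C1 = 19 (r>0 drops 1)
2. [ext C1·C2]  r_C1² + 18r_C1 − 703 = 0  ⇒  r_C1 = 19 (r>0 drops 1)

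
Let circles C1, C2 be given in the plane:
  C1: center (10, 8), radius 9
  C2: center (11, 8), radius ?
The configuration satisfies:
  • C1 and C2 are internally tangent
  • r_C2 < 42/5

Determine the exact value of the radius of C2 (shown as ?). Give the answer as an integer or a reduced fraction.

1. [int C1,C2]  r_C2² − 18r_C2 + 80 = 0  ⇒  r_C2 = 8 or 10
2. given r_C2 < 42/5: keep 8

8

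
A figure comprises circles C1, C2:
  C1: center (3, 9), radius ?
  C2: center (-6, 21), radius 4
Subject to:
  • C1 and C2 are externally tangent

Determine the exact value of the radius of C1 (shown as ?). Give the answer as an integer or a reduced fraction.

1. [ext C1·C2]  r_C1² + 8r_C1 − 209 = 0  ⇒  r_C1 = 11 (r>0 drops 1)

11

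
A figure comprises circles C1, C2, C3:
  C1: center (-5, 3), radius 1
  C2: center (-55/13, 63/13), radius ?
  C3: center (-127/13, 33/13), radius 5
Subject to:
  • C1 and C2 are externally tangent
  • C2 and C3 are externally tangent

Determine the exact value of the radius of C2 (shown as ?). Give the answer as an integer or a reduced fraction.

1

1. [ext C1·C2]  r_C2² + 2r_C2 − 3 = 0  ⇒  r_C2 = 1 (r>0 drops 1)
2. [ext C2·C3]  r_C2² + 10r_C2 − 11 = 0  ⇒  r_C2 = 1 (r>0 drops 1)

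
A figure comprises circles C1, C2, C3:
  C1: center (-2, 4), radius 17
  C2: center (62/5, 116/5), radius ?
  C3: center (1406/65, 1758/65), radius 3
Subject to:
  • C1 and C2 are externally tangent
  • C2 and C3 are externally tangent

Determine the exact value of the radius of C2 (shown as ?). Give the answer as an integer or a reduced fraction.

7

1. [ext C1·C2]  r_C2² + 34r_C2 − 287 = 0  ⇒  r_C2 = 7 (r>0 drops 1)
2. [ext C2·C3]  r_C2² + 6r_C2 − 91 = 0  ⇒  r_C2 = 7 (r>0 drops 1)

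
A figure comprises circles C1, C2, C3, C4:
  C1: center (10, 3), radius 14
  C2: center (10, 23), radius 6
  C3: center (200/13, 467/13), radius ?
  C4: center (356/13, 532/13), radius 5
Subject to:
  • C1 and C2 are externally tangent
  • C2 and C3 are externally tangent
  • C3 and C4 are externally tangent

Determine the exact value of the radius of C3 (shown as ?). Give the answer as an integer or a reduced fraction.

1. [ext C2·C3]  r_C3² + 12r_C3 − 160 = 0  ⇒  r_C3 = 8 (r>0 drops 1)
2. [ext C3·C4]  r_C3² + 10r_C3 − 144 = 0  ⇒  r_C3 = 8 (r>0 drops 1)

8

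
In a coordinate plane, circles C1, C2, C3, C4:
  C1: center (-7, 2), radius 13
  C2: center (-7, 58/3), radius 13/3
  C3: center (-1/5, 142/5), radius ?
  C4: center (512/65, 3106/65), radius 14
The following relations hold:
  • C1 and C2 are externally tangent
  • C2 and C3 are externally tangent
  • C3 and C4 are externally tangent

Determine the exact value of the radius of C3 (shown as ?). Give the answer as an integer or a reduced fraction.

7

1. [ext C2·C3]  r_C3² + (26/3)r_C3 − 329/3 = 0  ⇒  r_C3 = 7 (r>0 drops 1)
2. [ext C3·C4]  r_C3² + 28r_C3 − 245 = 0  ⇒  r_C3 = 7 (r>0 drops 1)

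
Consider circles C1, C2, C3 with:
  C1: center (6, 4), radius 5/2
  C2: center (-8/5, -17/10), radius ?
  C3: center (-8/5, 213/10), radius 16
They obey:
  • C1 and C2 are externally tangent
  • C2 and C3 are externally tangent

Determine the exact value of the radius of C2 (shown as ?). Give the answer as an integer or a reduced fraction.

1. [ext C1·C2]  r_C2² + 5r_C2 − 84 = 0  ⇒  r_C2 = 7 (r>0 drops 1)
2. [ext C2·C3]  r_C2² + 32r_C2 − 273 = 0  ⇒  r_C2 = 7 (r>0 drops 1)

7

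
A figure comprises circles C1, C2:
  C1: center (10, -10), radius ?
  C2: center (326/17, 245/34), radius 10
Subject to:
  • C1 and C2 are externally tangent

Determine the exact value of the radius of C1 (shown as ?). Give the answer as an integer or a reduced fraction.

19/2

1. [ext C1·C2]  r_C1² + 20r_C1 − 1121/4 = 0  ⇒  r_C1 = 19/2 (r>0 drops 1)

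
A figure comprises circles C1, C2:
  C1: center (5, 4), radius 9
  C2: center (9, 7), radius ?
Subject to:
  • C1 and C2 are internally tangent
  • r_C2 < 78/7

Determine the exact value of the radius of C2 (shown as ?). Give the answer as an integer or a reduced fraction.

4

1. [int C1,C2]  r_C2² − 18r_C2 + 56 = 0  ⇒  r_C2 = 4 or 14
2. given r_C2 < 78/7: keep 4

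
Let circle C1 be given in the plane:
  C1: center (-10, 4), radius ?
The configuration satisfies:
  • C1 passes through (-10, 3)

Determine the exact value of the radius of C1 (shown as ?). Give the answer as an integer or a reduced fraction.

1

1. [C1∋P]  r_C1² − 1 = 0  ⇒  r_C1 = 1 (r>0 drops 1)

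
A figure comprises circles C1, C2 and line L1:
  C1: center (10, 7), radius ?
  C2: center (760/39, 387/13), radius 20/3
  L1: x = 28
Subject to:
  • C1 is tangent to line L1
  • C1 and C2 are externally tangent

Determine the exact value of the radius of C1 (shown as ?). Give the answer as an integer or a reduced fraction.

18

1. [C1‖L1]  r_C1² − 324 = 0  ⇒  r_C1 = 18 (r>0 drops 1)
2. [ext C1·C2]  r_C1² + (40/3)r_C1 − 564 = 0  ⇒  r_C1 = 18 (r>0 drops 1)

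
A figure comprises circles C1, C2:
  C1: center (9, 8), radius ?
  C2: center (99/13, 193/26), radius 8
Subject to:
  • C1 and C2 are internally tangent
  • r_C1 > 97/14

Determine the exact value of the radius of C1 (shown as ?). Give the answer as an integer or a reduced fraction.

1. [int C1,C2]  r_C1² − 16r_C1 + 247/4 = 0  ⇒  r_C1 = 13/2 or 19/2
2. given r_C1 > 97/14: keep 19/2

19/2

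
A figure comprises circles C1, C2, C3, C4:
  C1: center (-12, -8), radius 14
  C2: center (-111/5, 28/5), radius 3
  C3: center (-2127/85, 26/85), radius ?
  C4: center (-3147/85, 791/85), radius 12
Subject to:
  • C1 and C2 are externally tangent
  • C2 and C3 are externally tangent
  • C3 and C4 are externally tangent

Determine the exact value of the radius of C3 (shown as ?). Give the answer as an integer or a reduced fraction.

1. [ext C2·C3]  r_C3² + 6r_C3 − 27 = 0  ⇒  r_C3 = 3 (r>0 drops 1)
2. [ext C3·C4]  r_C3² + 24r_C3 − 81 = 0  ⇒  r_C3 = 3 (r>0 drops 1)

3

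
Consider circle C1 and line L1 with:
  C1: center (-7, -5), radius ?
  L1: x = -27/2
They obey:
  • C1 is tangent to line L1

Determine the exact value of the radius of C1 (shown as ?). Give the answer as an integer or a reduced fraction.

1. [C1‖L1]  r_C1² − 169/4 = 0  ⇒  r_C1 = 13/2 (r>0 drops 1)

13/2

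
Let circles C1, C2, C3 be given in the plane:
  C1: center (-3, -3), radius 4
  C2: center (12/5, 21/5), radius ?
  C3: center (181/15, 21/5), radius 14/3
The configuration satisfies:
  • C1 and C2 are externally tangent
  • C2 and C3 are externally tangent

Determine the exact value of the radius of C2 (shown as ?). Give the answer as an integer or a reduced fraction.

5

1. [ext C1·C2]  r_C2² + 8r_C2 − 65 = 0  ⇒  r_C2 = 5 (r>0 drops 1)
2. [ext C2·C3]  r_C2² + (28/3)r_C2 − 215/3 = 0  ⇒  r_C2 = 5 (r>0 drops 1)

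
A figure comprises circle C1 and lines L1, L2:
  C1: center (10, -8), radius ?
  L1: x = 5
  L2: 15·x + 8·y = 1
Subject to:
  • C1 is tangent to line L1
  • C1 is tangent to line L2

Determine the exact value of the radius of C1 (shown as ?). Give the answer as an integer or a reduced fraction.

1. [C1‖L1]  r_C1² − 25 = 0  ⇒  r_C1 = 5 (r>0 drops 1)
2. [C1‖L2]  r_C1² − 25 = 0  ⇒  r_C1 = 5 (r>0 drops 1)

5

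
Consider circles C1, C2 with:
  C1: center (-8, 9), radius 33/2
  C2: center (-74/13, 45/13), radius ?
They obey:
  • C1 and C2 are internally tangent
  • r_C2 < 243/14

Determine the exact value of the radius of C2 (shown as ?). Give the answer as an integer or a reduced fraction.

21/2

1. [int C1,C2]  r_C2² − 33r_C2 + 945/4 = 0  ⇒  r_C2 = 21/2 or 45/2
2. given r_C2 < 243/14: keep 21/2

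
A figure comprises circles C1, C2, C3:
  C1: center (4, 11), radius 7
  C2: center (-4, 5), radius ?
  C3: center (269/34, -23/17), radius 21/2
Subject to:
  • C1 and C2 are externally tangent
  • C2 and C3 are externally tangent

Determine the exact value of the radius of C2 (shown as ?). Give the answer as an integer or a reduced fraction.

1. [ext C1·C2]  r_C2² + 14r_C2 − 51 = 0  ⇒  r_C2 = 3 (r>0 drops 1)
2. [ext C2·C3]  r_C2² + 21r_C2 − 72 = 0  ⇒  r_C2 = 3 (r>0 drops 1)

3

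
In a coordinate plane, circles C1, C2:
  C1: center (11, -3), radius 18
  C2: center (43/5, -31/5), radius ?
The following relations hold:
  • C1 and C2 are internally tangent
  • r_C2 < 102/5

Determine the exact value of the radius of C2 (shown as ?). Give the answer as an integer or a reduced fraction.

14

1. [int C1,C2]  r_C2² − 36r_C2 + 308 = 0  ⇒  r_C2 = 14 or 22
2. given r_C2 < 102/5: keep 14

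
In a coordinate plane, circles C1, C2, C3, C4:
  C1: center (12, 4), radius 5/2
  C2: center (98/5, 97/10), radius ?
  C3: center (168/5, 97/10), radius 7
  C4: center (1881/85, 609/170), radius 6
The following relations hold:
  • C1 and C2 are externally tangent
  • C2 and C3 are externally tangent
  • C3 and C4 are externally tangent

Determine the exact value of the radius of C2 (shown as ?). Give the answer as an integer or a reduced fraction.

1. [ext C1·C2]  r_C2² + 5r_C2 − 84 = 0  ⇒  r_C2 = 7 (r>0 drops 1)
2. [ext C2·C3]  r_C2² + 14r_C2 − 147 = 0  ⇒  r_C2 = 7 (r>0 drops 1)

7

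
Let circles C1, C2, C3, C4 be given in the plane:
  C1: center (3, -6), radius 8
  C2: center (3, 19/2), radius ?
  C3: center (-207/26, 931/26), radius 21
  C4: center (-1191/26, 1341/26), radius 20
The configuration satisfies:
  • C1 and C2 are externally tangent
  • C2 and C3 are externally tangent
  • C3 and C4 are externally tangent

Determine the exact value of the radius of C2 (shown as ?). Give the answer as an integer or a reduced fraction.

15/2

1. [ext C1·C2]  r_C2² + 16r_C2 − 705/4 = 0  ⇒  r_C2 = 15/2 (r>0 drops 1)
2. [ext C2·C3]  r_C2² + 42r_C2 − 1485/4 = 0  ⇒  r_C2 = 15/2 (r>0 drops 1)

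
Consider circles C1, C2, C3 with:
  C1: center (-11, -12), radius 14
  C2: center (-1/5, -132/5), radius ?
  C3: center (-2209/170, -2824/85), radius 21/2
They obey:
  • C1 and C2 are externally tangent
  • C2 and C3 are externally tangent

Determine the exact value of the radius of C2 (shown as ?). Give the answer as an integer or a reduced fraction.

1. [ext C1·C2]  r_C2² + 28r_C2 − 128 = 0  ⇒  r_C2 = 4 (r>0 drops 1)
2. [ext C2·C3]  r_C2² + 21r_C2 − 100 = 0  ⇒  r_C2 = 4 (r>0 drops 1)

4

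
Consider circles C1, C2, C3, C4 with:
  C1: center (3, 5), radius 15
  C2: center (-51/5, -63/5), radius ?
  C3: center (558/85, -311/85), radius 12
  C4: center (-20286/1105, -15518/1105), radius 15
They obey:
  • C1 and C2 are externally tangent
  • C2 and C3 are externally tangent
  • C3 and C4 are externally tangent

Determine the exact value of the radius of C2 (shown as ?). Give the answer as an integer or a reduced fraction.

7

1. [ext C1·C2]  r_C2² + 30r_C2 − 259 = 0  ⇒  r_C2 = 7 (r>0 drops 1)
2. [ext C2·C3]  r_C2² + 24r_C2 − 217 = 0  ⇒  r_C2 = 7 (r>0 drops 1)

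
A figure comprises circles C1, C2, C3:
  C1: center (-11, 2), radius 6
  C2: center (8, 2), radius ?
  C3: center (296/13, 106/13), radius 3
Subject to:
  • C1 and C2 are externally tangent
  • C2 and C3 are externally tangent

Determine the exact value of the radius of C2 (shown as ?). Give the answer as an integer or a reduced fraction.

1. [ext C1·C2]  r_C2² + 12r_C2 − 325 = 0  ⇒  r_C2 = 13 (r>0 drops 1)
2. [ext C2·C3]  r_C2² + 6r_C2 − 247 = 0  ⇒  r_C2 = 13 (r>0 drops 1)

13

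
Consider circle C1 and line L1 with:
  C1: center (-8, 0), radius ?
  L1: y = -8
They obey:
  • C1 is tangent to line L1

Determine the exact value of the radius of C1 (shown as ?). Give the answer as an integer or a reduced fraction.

1. [C1‖L1]  r_C1² − 64 = 0  ⇒  r_C1 = 8 (r>0 drops 1)

8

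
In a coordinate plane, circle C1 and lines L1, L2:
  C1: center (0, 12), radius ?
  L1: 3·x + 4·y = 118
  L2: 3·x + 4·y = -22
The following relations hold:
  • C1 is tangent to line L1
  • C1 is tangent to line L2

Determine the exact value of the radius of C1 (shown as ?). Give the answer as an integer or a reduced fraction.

14

1. [C1‖L1]  r_C1² − 196 = 0  ⇒  r_C1 = 14 (r>0 drops 1)
2. [C1‖L2]  r_C1² − 196 = 0  ⇒  r_C1 = 14 (r>0 drops 1)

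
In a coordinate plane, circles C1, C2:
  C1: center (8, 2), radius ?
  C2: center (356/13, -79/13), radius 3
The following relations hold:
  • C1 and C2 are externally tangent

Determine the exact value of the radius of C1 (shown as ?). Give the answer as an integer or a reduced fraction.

18

1. [ext C1·C2]  r_C1² + 6r_C1 − 432 = 0  ⇒  r_C1 = 18 (r>0 drops 1)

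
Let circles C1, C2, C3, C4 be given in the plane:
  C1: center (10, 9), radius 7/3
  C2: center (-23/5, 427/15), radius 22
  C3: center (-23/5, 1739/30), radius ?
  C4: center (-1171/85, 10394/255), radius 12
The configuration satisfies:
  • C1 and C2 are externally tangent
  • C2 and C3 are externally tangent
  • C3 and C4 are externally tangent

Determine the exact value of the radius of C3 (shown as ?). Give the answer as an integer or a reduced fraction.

15/2

1. [ext C2·C3]  r_C3² + 44r_C3 − 1545/4 = 0  ⇒  r_C3 = 15/2 (r>0 drops 1)
2. [ext C3·C4]  r_C3² + 24r_C3 − 945/4 = 0  ⇒  r_C3 = 15/2 (r>0 drops 1)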